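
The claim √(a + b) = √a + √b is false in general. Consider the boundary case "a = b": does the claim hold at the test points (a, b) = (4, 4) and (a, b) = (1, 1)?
No, fails at both test points

At (4, 4): LHS = 2·√(2) ≈ 2.828 ≠ RHS = 4
At (1, 1): LHS = √(2) ≈ 1.414 ≠ RHS = 2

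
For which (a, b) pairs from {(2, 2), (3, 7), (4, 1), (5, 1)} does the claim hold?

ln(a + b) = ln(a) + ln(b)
Testing each pair:
(2, 2): LHS = ln(4) ≈ 1.386, RHS = 2·ln(2) ≈ 1.386 → holds
(3, 7): LHS = ln(10) ≈ 2.303, RHS = ln(3) + ln(7) ≈ 3.045 → fails
(4, 1): LHS = ln(5) ≈ 1.609, RHS = ln(4) ≈ 1.386 → fails
(5, 1): LHS = ln(6) ≈ 1.792, RHS = ln(5) ≈ 1.609 → fails

1 of 4 pairs satisfies the claim.

Answer: (2, 2)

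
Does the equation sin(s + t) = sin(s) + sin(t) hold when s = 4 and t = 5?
Fails

Substituting s = 4, t = 5:

LHS = sin(4 + 5) = sin(9) ≈ 0.4121
RHS = sin(4) + sin(5) ≈ -1.716

LHS ≠ RHS, so the equation does not hold at this point.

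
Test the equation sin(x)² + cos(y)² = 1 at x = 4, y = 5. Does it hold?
Substituting x = 4, y = 5:

LHS = sin(4)² + cos(5)² ≈ 0.6532
RHS = 1

LHS ≠ RHS, so the equation does not hold at this point.

Answer: Fails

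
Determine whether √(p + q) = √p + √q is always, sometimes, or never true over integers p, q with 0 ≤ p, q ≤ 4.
It holds at (p, q) = (4, 0) (both sides equal 2), but fails at (p, q) = (4, 4) (LHS = 2·√(2) ≈ 2.828, RHS = 4).

Answer: Sometimes true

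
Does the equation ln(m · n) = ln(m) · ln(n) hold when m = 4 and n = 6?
Substituting m = 4, n = 6:

LHS = ln(4 · 6) = ln(24) ≈ 3.178
RHS = ln(4) · ln(6) ≈ 2.484

LHS ≠ RHS, so the equation does not hold at this point.

Answer: Fails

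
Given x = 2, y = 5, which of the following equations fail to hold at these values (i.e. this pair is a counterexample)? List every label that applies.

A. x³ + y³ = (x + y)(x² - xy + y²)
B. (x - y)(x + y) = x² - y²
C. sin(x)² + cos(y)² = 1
Evaluating each claim at the given values:
A. LHS = 133, RHS = 133 → holds here (LHS = RHS)
B. LHS = -21, RHS = -21 → holds here (LHS = RHS)
C. LHS = cos(5)² + sin(2)² ≈ 0.9073, RHS = 1 → fails here (LHS ≠ RHS)

Answer: C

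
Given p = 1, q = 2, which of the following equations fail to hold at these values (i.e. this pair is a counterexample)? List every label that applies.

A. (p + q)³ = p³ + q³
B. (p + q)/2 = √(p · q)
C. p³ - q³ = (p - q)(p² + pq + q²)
A, B

Evaluating each claim at the given values:
A. LHS = 27, RHS = 9 → fails here (LHS ≠ RHS)
B. LHS = 3/2, RHS = √(2) ≈ 1.414 → fails here (LHS ≠ RHS)
C. LHS = -7, RHS = -7 → holds here (LHS = RHS)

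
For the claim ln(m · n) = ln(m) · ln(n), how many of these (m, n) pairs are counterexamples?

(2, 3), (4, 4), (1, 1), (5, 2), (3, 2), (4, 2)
5

Testing each pair:
(2, 3): LHS = ln(6) ≈ 1.792, RHS = ln(2)·ln(3) ≈ 0.7615 → counterexample
(4, 4): LHS = ln(16) ≈ 2.773, RHS = ln(4)² ≈ 1.922 → counterexample
(1, 1): LHS = 0, RHS = 0 → satisfies claim
(5, 2): LHS = ln(10) ≈ 2.303, RHS = ln(2)·ln(5) ≈ 1.116 → counterexample
(3, 2): LHS = ln(6) ≈ 1.792, RHS = ln(2)·ln(3) ≈ 0.7615 → counterexample
(4, 2): LHS = ln(8) ≈ 2.079, RHS = ln(2)·ln(4) ≈ 0.9609 → counterexample

That makes 5 counterexamples.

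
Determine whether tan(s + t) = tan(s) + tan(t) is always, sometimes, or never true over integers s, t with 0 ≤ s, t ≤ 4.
Sometimes true

It holds at (s, t) = (1, 0) (both sides equal tan(1) ≈ 1.557), but fails at (s, t) = (1, 3) (LHS = tan(4) ≈ 1.158, RHS = tan(3) + tan(1) ≈ 1.415).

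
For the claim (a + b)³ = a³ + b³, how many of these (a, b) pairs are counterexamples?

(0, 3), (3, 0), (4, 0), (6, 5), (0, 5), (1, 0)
Testing each pair:
(0, 3): LHS = 27, RHS = 27 → satisfies claim
(3, 0): LHS = 27, RHS = 27 → satisfies claim
(4, 0): LHS = 64, RHS = 64 → satisfies claim
(6, 5): LHS = 1331, RHS = 341 → counterexample
(0, 5): LHS = 125, RHS = 125 → satisfies claim
(1, 0): LHS = 1, RHS = 1 → satisfies claim

That makes 1 counterexample.

Answer: 1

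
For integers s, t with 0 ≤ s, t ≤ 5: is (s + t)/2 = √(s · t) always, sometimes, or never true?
Sometimes true

It holds at (s, t) = (3, 3) (both sides equal 3), but fails at (s, t) = (3, 5) (LHS = 4, RHS = √(15) ≈ 3.873).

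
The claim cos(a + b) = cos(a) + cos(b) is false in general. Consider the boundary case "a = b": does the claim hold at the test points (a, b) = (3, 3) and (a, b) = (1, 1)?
No, fails at both test points

At (3, 3): LHS = cos(6) ≈ 0.9602 ≠ RHS = 2·cos(3) ≈ -1.98
At (1, 1): LHS = cos(2) ≈ -0.4161 ≠ RHS = 2·cos(1) ≈ 1.081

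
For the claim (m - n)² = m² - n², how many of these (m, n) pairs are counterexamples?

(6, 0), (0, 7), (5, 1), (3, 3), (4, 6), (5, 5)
Testing each pair:
(6, 0): LHS = 36, RHS = 36 → satisfies claim
(0, 7): LHS = 49, RHS = -49 → counterexample
(5, 1): LHS = 16, RHS = 24 → counterexample
(3, 3): LHS = 0, RHS = 0 → satisfies claim
(4, 6): LHS = 4, RHS = -20 → counterexample
(5, 5): LHS = 0, RHS = 0 → satisfies claim

That makes 3 counterexamples.

Answer: 3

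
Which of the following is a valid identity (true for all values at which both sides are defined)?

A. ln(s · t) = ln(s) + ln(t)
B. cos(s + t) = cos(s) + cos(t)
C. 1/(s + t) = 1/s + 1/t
A: holds — e.g. at (1, 2), both sides equal ln(2) ≈ 0.6931.
B: fails at (5, 8) — LHS = cos(13) ≈ 0.9074, RHS = cos(8) + cos(5) ≈ 0.1382.
C: fails at (3, 7) — LHS = 1/10, RHS = 10/21.

Answer: A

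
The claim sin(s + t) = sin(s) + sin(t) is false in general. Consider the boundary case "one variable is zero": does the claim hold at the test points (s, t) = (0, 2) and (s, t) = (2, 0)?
At (0, 2): LHS = sin(2) ≈ 0.9093, RHS = sin(2) ≈ 0.9093 → equal
At (2, 0): LHS = sin(2) ≈ 0.9093, RHS = sin(2) ≈ 0.9093 → equal

So the claim does hold at both of these boundary points, even though it is not an identity.

Answer: Yes, holds at both test points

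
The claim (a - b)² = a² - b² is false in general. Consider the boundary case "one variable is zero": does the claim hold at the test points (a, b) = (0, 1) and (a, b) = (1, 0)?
At (0, 1): LHS = 1 ≠ RHS = -1
At (1, 0): LHS = 1, RHS = 1 → equal

Answer: Only at (1, 0)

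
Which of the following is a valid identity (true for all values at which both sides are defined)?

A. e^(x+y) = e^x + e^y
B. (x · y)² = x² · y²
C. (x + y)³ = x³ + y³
A: fails at (2, 3) — LHS = e^5 ≈ 148.4, RHS = e^2 + e^3 ≈ 27.47.
B: holds — e.g. at (6, 7), both sides equal 1764.
C: fails at (2, 4) — LHS = 216, RHS = 72.

Answer: B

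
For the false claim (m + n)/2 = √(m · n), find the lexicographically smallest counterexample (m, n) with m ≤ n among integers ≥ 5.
At (5, 5): both sides equal 5, so it holds there.

Substituting (5, 6) into the claim:
LHS = (5 + 6)/2 = 11/2
RHS = √(5 · 6) = √(30) ≈ 5.477

Since LHS ≠ RHS, this pair disproves the claim, and no lexicographically smaller pair (m ≤ n, integers ≥ 5) does.

For instance (9, 12) is also a counterexample (LHS = 21/2, RHS = 6·√(3) ≈ 10.39), but it's lexicographically larger.

Answer: (m, n) = (5, 6)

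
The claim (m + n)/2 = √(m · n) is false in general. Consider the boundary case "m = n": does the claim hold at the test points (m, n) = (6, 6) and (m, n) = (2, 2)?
At (6, 6): LHS = 6, RHS = 6 → equal
At (2, 2): LHS = 2, RHS = 2 → equal

So the claim does hold at both of these boundary points, even though it is not an identity.

Answer: Yes, holds at both test points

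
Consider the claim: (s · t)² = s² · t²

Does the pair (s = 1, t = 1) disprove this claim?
No

Substituting s = 1, t = 1:
LHS = (1 · 1)² = 1
RHS = 1² · 1² = 1

The sides agree, so this pair does not disprove the claim.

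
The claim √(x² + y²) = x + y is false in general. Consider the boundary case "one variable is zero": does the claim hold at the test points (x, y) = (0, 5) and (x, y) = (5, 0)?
At (0, 5): LHS = 5, RHS = 5 → equal
At (5, 0): LHS = 5, RHS = 5 → equal

So the claim does hold at both of these boundary points, even though it is not an identity.

Answer: Yes, holds at both test points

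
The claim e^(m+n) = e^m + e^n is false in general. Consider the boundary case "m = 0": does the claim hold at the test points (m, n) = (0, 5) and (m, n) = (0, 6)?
At (0, 5): LHS = e^5 ≈ 148.4 ≠ RHS = 1 + e^5 ≈ 149.4
At (0, 6): LHS = e^6 ≈ 403.4 ≠ RHS = 1 + e^6 ≈ 404.4

Answer: No, fails at both test points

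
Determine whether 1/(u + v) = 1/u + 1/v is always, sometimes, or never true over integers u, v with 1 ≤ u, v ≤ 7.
The claim fails for every pair in the range. For instance at (u, v) = (7, 1): LHS = 1/8, RHS = 8/7.

Answer: Never true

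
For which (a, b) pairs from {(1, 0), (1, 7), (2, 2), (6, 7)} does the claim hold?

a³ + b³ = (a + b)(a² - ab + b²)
All pairs

Testing each pair:
(1, 0): LHS = 1, RHS = 1 → holds
(1, 7): LHS = 344, RHS = 344 → holds
(2, 2): LHS = 16, RHS = 16 → holds
(6, 7): LHS = 559, RHS = 559 → holds

Every pair satisfies the claim.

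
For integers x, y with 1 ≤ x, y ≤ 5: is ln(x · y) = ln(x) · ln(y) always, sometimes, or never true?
Sometimes true

It holds at (x, y) = (1, 1) (both sides equal 0), but fails at (x, y) = (3, 4) (LHS = ln(12) ≈ 2.485, RHS = ln(3)·ln(4) ≈ 1.523).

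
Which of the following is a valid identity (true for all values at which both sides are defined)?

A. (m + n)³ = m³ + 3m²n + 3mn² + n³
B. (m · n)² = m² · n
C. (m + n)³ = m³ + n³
A: holds — e.g. at (0, 1), both sides equal 1.
B: fails at (2, 5) — LHS = 100, RHS = 20.
C: fails at (1, 5) — LHS = 216, RHS = 126.

Answer: A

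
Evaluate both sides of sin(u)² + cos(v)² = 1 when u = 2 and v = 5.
LHS = sin(2)² + cos(5)² ≈ 0.9073
RHS = 1

LHS ≠ RHS (they differ by about 0.09271), so the equation does not hold here.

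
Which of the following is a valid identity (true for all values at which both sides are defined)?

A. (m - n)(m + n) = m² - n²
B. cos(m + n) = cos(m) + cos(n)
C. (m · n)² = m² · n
A

A: holds — e.g. at (2, 4), both sides equal -12.
B: fails at (1, 1) — LHS = cos(2) ≈ -0.4161, RHS = 2·cos(1) ≈ 1.081.
C: fails at (2, 2) — LHS = 16, RHS = 8.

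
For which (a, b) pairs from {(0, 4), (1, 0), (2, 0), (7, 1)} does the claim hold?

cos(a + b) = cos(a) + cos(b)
Testing each pair:
(0, 4): LHS = cos(4) ≈ -0.6536, RHS = cos(4) + 1 ≈ 0.3464 → fails
(1, 0): LHS = cos(1) ≈ 0.5403, RHS = cos(1) + 1 ≈ 1.54 → fails
(2, 0): LHS = cos(2) ≈ -0.4161, RHS = cos(2) + 1 ≈ 0.5839 → fails
(7, 1): LHS = cos(8) ≈ -0.1455, RHS = cos(1) + cos(7) ≈ 1.294 → fails

No pair satisfies the claim.

Answer: None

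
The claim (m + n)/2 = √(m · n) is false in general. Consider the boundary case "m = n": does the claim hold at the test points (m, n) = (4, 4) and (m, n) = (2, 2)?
At (4, 4): LHS = 4, RHS = 4 → equal
At (2, 2): LHS = 2, RHS = 2 → equal

So the claim does hold at both of these boundary points, even though it is not an identity.

Answer: Yes, holds at both test points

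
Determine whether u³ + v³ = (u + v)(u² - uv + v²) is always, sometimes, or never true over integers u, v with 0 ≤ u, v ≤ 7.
Always true

The identity holds for every pair in the range. For instance at (u, v) = (5, 1): both sides equal 126.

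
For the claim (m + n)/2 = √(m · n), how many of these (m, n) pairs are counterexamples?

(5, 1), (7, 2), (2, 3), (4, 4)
3

Testing each pair:
(5, 1): LHS = 3, RHS = √(5) ≈ 2.236 → counterexample
(7, 2): LHS = 9/2, RHS = √(14) ≈ 3.742 → counterexample
(2, 3): LHS = 5/2, RHS = √(6) ≈ 2.449 → counterexample
(4, 4): LHS = 4, RHS = 4 → satisfies claim

That makes 3 counterexamples.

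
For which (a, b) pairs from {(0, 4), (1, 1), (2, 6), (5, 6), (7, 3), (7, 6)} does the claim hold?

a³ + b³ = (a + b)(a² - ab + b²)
Testing each pair:
(0, 4): LHS = 64, RHS = 64 → holds
(1, 1): LHS = 2, RHS = 2 → holds
(2, 6): LHS = 224, RHS = 224 → holds
(5, 6): LHS = 341, RHS = 341 → holds
(7, 3): LHS = 370, RHS = 370 → holds
(7, 6): LHS = 559, RHS = 559 → holds

Every pair satisfies the claim.

Answer: All pairs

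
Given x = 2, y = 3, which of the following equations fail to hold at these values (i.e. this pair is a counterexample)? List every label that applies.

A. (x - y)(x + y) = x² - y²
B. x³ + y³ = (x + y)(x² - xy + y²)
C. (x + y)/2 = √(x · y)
C

Evaluating each claim at the given values:
A. LHS = -5, RHS = -5 → holds here (LHS = RHS)
B. LHS = 35, RHS = 35 → holds here (LHS = RHS)
C. LHS = 5/2, RHS = √(6) ≈ 2.449 → fails here (LHS ≠ RHS)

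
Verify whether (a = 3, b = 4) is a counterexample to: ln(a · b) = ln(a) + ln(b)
No

Substituting a = 3, b = 4:
LHS = ln(3 · 4) = ln(12) ≈ 2.485
RHS = ln(3) + ln(4) ≈ 2.485

The sides agree, so this pair does not disprove the claim.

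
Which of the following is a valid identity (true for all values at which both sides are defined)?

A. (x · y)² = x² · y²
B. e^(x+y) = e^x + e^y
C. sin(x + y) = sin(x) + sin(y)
A

A: holds — e.g. at (5, 5), both sides equal 625.
B: fails at (3, 5) — LHS = e^8 ≈ 2981, RHS = e^3 + e^5 ≈ 168.5.
C: fails at (2, 3) — LHS = sin(5) ≈ -0.9589, RHS = sin(3) + sin(2) ≈ 1.05.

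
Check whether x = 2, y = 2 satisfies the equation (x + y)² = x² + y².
Fails

Substituting x = 2, y = 2:

LHS = (2 + 2)² = 16
RHS = 2² + 2² = 8

LHS ≠ RHS, so the equation does not hold at this point.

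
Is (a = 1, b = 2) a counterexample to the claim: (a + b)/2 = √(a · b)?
Substituting a = 1, b = 2:
LHS = (1 + 2)/2 = 3/2
RHS = √(1 · 2) = √(2) ≈ 1.414

Since LHS ≠ RHS, this pair disproves the claim.

Answer: Yes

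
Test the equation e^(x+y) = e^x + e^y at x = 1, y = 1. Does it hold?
Fails

Substituting x = 1, y = 1:

LHS = e^(1+1) = e^2 ≈ 7.389
RHS = e^1 + e^1 = 2·e ≈ 5.437

LHS ≠ RHS, so the equation does not hold at this point.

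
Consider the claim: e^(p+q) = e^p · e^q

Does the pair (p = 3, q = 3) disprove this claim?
Substituting p = 3, q = 3:
LHS = e^(3+3) = e^6 ≈ 403.4
RHS = e^3 · e^3 = e^6 ≈ 403.4

The sides agree, so this pair does not disprove the claim.

Answer: No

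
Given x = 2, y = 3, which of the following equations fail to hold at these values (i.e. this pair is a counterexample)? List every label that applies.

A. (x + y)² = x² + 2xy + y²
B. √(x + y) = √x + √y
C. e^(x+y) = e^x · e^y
B

Evaluating each claim at the given values:
A. LHS = 25, RHS = 25 → holds here (LHS = RHS)
B. LHS = √(5) ≈ 2.236, RHS = √(2) + √(3) ≈ 3.146 → fails here (LHS ≠ RHS)
C. LHS = e^5 ≈ 148.4, RHS = e^5 ≈ 148.4 → holds here (LHS = RHS)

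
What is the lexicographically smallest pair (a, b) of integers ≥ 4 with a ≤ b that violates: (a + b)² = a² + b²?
(a, b) = (4, 4)

Substituting (4, 4) into the claim:
LHS = (4 + 4)² = 64
RHS = 4² + 4² = 32

Since LHS ≠ RHS, this pair disproves the claim, and no lexicographically smaller pair (a ≤ b, integers ≥ 4) does.

For instance (7, 9) is also a counterexample (LHS = 256, RHS = 130), but it's lexicographically larger.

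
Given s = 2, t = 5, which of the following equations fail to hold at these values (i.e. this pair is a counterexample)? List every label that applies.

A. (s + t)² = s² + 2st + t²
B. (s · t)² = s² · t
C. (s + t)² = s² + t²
B, C

Evaluating each claim at the given values:
A. LHS = 49, RHS = 49 → holds here (LHS = RHS)
B. LHS = 100, RHS = 20 → fails here (LHS ≠ RHS)
C. LHS = 49, RHS = 29 → fails here (LHS ≠ RHS)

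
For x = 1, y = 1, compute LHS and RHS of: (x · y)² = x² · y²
LHS = (1 · 1)² = 1
RHS = 1² · 1² = 1

LHS = RHS: the two sides agree.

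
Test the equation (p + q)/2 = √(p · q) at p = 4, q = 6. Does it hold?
Substituting p = 4, q = 6:

LHS = (4 + 6)/2 = 5
RHS = √(4 · 6) = 2·√(6) ≈ 4.899

LHS ≠ RHS, so the equation does not hold at this point.

Answer: Fails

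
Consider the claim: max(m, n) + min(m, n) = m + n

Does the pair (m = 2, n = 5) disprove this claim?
Substituting m = 2, n = 5:
LHS = max(2, 5) + min(2, 5) = 7
RHS = 2 + 5 = 7

The sides agree, so this pair does not disprove the claim.

Answer: No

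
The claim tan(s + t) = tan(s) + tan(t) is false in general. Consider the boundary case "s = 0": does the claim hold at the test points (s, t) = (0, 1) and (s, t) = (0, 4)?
Yes, holds at both test points

At (0, 1): LHS = tan(1) ≈ 1.557, RHS = tan(1) ≈ 1.557 → equal
At (0, 4): LHS = tan(4) ≈ 1.158, RHS = tan(4) ≈ 1.158 → equal

So the claim does hold at both of these boundary points, even though it is not an identity.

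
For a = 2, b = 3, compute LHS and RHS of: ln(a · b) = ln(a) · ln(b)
LHS = ln(2 · 3) = ln(6) ≈ 1.792
RHS = ln(2) · ln(3) ≈ 0.7615

LHS ≠ RHS (they differ by about 1.03), so the equation does not hold here.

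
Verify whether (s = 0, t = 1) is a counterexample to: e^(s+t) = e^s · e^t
Substituting s = 0, t = 1:
LHS = e^(0+1) = e ≈ 2.718
RHS = e^0 · e^1 = e ≈ 2.718

The sides agree, so this pair does not disprove the claim.

Answer: No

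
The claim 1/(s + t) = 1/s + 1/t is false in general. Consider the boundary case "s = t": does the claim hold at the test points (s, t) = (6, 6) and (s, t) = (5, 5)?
No, fails at both test points

At (6, 6): LHS = 1/12 ≠ RHS = 1/3
At (5, 5): LHS = 1/10 ≠ RHS = 2/5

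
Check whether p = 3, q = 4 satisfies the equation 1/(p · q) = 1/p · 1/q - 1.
Substituting p = 3, q = 4:

LHS = 1/(3 · 4) = 1/12
RHS = 1/3 · 1/4 - 1 = -11/12

LHS ≠ RHS, so the equation does not hold at this point.

Answer: Fails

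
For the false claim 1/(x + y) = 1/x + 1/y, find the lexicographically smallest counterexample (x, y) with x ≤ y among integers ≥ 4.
(x, y) = (4, 4)

Substituting (4, 4) into the claim:
LHS = 1/(4 + 4) = 1/8
RHS = 1/4 + 1/4 = 1/2

Since LHS ≠ RHS, this pair disproves the claim, and no lexicographically smaller pair (x ≤ y, integers ≥ 4) does.

For instance (10, 11) is also a counterexample (LHS = 1/21, RHS = 21/110), but it's lexicographically larger.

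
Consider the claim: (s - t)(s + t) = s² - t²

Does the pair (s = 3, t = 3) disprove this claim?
Substituting s = 3, t = 3:
LHS = (3 - 3)(3 + 3) = 0
RHS = 3² - 3² = 0

The sides agree, so this pair does not disprove the claim.

Answer: No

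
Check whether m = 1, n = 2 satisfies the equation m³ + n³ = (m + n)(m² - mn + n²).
Holds

Substituting m = 1, n = 2:

LHS = 1³ + 2³ = 9
RHS = (1 + 2)(1² - 1·2 + 2²) = 9

LHS = RHS, so the equation holds at this point.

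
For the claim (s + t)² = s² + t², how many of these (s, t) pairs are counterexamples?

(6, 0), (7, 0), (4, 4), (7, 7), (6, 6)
Testing each pair:
(6, 0): LHS = 36, RHS = 36 → satisfies claim
(7, 0): LHS = 49, RHS = 49 → satisfies claim
(4, 4): LHS = 64, RHS = 32 → counterexample
(7, 7): LHS = 196, RHS = 98 → counterexample
(6, 6): LHS = 144, RHS = 72 → counterexample

That makes 3 counterexamples.

Answer: 3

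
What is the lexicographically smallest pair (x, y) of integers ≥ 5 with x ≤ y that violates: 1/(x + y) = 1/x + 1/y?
(x, y) = (5, 5)

Substituting (5, 5) into the claim:
LHS = 1/(5 + 5) = 1/10
RHS = 1/5 + 1/5 = 2/5

Since LHS ≠ RHS, this pair disproves the claim, and no lexicographically smaller pair (x ≤ y, integers ≥ 5) does.

For instance (6, 7) is also a counterexample (LHS = 1/13, RHS = 13/42), but it's lexicographically larger.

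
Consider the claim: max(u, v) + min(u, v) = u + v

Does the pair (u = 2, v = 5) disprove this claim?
No

Substituting u = 2, v = 5:
LHS = max(2, 5) + min(2, 5) = 7
RHS = 2 + 5 = 7

The sides agree, so this pair does not disprove the claim.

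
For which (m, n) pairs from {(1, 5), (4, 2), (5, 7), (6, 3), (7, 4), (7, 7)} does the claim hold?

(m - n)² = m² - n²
Testing each pair:
(1, 5): LHS = 16, RHS = -24 → fails
(4, 2): LHS = 4, RHS = 12 → fails
(5, 7): LHS = 4, RHS = -24 → fails
(6, 3): LHS = 9, RHS = 27 → fails
(7, 4): LHS = 9, RHS = 33 → fails
(7, 7): LHS = 0, RHS = 0 → holds

1 of 6 pairs satisfies the claim.

Answer: (7, 7)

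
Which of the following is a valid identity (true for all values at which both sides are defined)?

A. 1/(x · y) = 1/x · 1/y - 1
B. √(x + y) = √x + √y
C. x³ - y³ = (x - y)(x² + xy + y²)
C

A: fails at (6, 7) — LHS = 1/42, RHS = -41/42.
B: fails at (3, 7) — LHS = √(10) ≈ 3.162, RHS = √(3) + √(7) ≈ 4.378.
C: holds — e.g. at (4, 4), both sides equal 0.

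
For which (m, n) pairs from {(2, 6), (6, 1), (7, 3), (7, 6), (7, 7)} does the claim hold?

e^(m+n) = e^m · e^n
Testing each pair:
(2, 6): LHS = e^8 ≈ 2981, RHS = e^8 ≈ 2981 → holds
(6, 1): LHS = e^7 ≈ 1097, RHS = e^7 ≈ 1097 → holds
(7, 3): LHS = e^10 ≈ 22026.5, RHS = e^10 ≈ 22026.5 → holds
(7, 6): LHS = e^13 ≈ 442413.4, RHS = e^13 ≈ 442413.4 → holds
(7, 7): LHS = e^14 ≈ 1202604.3, RHS = e^14 ≈ 1202604.3 → holds

Every pair satisfies the claim.

Answer: All pairs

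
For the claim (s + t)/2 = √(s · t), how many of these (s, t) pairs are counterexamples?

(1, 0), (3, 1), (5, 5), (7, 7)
Testing each pair:
(1, 0): LHS = 1/2, RHS = 0 → counterexample
(3, 1): LHS = 2, RHS = √(3) ≈ 1.732 → counterexample
(5, 5): LHS = 5, RHS = 5 → satisfies claim
(7, 7): LHS = 7, RHS = 7 → satisfies claim

That makes 2 counterexamples.

Answer: 2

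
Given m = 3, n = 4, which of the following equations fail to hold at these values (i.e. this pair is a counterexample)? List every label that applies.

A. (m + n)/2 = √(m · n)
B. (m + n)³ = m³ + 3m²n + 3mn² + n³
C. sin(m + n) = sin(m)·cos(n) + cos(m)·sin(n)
Evaluating each claim at the given values:
A. LHS = 7/2, RHS = 2·√(3) ≈ 3.464 → fails here (LHS ≠ RHS)
B. LHS = 343, RHS = 343 → holds here (LHS = RHS)
C. LHS = sin(7) ≈ 0.657, RHS = sin(3)·cos(4) + sin(4)·cos(3) ≈ 0.657 → holds here (LHS = RHS)

Answer: A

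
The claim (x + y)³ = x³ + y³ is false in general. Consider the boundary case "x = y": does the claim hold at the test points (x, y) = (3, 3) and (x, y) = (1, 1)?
At (3, 3): LHS = 216 ≠ RHS = 54
At (1, 1): LHS = 8 ≠ RHS = 2

Answer: No, fails at both test points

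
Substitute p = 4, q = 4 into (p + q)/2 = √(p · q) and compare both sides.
LHS = (4 + 4)/2 = 4
RHS = √(4 · 4) = 4

LHS = RHS: the two sides agree.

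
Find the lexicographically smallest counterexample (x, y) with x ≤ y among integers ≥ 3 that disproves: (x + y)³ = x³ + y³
(x, y) = (3, 3)

Substituting (3, 3) into the claim:
LHS = (3 + 3)³ = 216
RHS = 3³ + 3³ = 54

Since LHS ≠ RHS, this pair disproves the claim, and no lexicographically smaller pair (x ≤ y, integers ≥ 3) does.

For instance (4, 5) is also a counterexample (LHS = 729, RHS = 189), but it's lexicographically larger.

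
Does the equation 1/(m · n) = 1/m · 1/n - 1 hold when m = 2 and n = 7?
Substituting m = 2, n = 7:

LHS = 1/(2 · 7) = 1/14
RHS = 1/2 · 1/7 - 1 = -13/14

LHS ≠ RHS, so the equation does not hold at this point.

Answer: Fails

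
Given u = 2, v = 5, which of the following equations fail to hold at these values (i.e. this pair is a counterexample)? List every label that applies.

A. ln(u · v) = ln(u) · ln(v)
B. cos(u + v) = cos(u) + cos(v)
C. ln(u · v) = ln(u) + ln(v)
Evaluating each claim at the given values:
A. LHS = ln(10) ≈ 2.303, RHS = ln(2)·ln(5) ≈ 1.116 → fails here (LHS ≠ RHS)
B. LHS = cos(7) ≈ 0.7539, RHS = cos(2) + cos(5) ≈ -0.1325 → fails here (LHS ≠ RHS)
C. LHS = ln(10) ≈ 2.303, RHS = ln(2) + ln(5) ≈ 2.303 → holds here (LHS = RHS)

Answer: A, B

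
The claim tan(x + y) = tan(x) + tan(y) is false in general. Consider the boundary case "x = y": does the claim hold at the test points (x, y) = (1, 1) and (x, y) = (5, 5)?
At (1, 1): LHS = tan(2) ≈ -2.185 ≠ RHS = 2·tan(1) ≈ 3.115
At (5, 5): LHS = tan(10) ≈ 0.6484 ≠ RHS = 2·tan(5) ≈ -6.761

Answer: No, fails at both test points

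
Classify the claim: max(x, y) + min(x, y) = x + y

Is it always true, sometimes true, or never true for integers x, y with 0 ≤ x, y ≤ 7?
Always true

The identity holds for every pair in the range. For instance at (x, y) = (6, 2): both sides equal 8.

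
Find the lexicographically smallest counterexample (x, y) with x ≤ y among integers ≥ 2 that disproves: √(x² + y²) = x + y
(x, y) = (2, 2)

Substituting (2, 2) into the claim:
LHS = √(2² + 2²) = 2·√(2) ≈ 2.828
RHS = 2 + 2 = 4

Since LHS ≠ RHS, this pair disproves the claim, and no lexicographically smaller pair (x ≤ y, integers ≥ 2) does.

For instance (7, 8) is also a counterexample (LHS = √(113) ≈ 10.63, RHS = 15), but it's lexicographically larger.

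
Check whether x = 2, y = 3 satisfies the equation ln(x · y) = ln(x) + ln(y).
Holds

Substituting x = 2, y = 3:

LHS = ln(2 · 3) = ln(6) ≈ 1.792
RHS = ln(2) + ln(3) ≈ 1.792

LHS = RHS, so the equation holds at this point.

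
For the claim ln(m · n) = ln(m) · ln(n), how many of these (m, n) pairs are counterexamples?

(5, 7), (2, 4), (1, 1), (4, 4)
3

Testing each pair:
(5, 7): LHS = ln(35) ≈ 3.555, RHS = ln(5)·ln(7) ≈ 3.132 → counterexample
(2, 4): LHS = ln(8) ≈ 2.079, RHS = ln(2)·ln(4) ≈ 0.9609 → counterexample
(1, 1): LHS = 0, RHS = 0 → satisfies claim
(4, 4): LHS = ln(16) ≈ 2.773, RHS = ln(4)² ≈ 1.922 → counterexample

That makes 3 counterexamples.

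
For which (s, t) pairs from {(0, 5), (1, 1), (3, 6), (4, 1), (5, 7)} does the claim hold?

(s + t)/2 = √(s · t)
Testing each pair:
(0, 5): LHS = 5/2, RHS = 0 → fails
(1, 1): LHS = 1, RHS = 1 → holds
(3, 6): LHS = 9/2, RHS = 3·√(2) ≈ 4.243 → fails
(4, 1): LHS = 5/2, RHS = 2 → fails
(5, 7): LHS = 6, RHS = √(35) ≈ 5.916 → fails

1 of 5 pairs satisfies the claim.

Answer: (1, 1)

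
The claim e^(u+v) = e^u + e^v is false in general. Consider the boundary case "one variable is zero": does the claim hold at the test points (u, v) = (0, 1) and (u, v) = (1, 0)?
No, fails at both test points

At (0, 1): LHS = e ≈ 2.718 ≠ RHS = 1 + e ≈ 3.718
At (1, 0): LHS = e ≈ 2.718 ≠ RHS = 1 + e ≈ 3.718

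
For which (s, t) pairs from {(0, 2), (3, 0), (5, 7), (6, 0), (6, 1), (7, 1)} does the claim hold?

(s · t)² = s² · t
(0, 2), (3, 0), (6, 0), (6, 1), (7, 1)

Testing each pair:
(0, 2): LHS = 0, RHS = 0 → holds
(3, 0): LHS = 0, RHS = 0 → holds
(5, 7): LHS = 1225, RHS = 175 → fails
(6, 0): LHS = 0, RHS = 0 → holds
(6, 1): LHS = 36, RHS = 36 → holds
(7, 1): LHS = 49, RHS = 49 → holds

5 of 6 pairs satisfy the claim.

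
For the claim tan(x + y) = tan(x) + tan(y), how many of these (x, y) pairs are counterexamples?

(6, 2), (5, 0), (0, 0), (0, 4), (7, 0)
1

Testing each pair:
(6, 2): LHS = tan(8) ≈ -6.8, RHS = tan(2) + tan(6) ≈ -2.476 → counterexample
(5, 0): LHS = tan(5) ≈ -3.381, RHS = tan(5) ≈ -3.381 → satisfies claim
(0, 0): LHS = 0, RHS = 0 → satisfies claim
(0, 4): LHS = tan(4) ≈ 1.158, RHS = tan(4) ≈ 1.158 → satisfies claim
(7, 0): LHS = tan(7) ≈ 0.8714, RHS = tan(7) ≈ 0.8714 → satisfies claim

That makes 1 counterexample.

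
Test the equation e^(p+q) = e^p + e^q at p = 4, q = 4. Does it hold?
Fails

Substituting p = 4, q = 4:

LHS = e^(4+4) = e^8 ≈ 2981
RHS = e^4 + e^4 = 2·e^4 ≈ 109.2

LHS ≠ RHS, so the equation does not hold at this point.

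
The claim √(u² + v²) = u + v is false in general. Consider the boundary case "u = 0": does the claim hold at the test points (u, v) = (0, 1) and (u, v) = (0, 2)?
At (0, 1): LHS = 1, RHS = 1 → equal
At (0, 2): LHS = 2, RHS = 2 → equal

So the claim does hold at both of these boundary points, even though it is not an identity.

Answer: Yes, holds at both test points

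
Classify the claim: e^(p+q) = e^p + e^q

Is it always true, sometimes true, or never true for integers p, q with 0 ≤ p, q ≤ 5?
Never true

The claim fails for every pair in the range. For instance at (p, q) = (3, 5): LHS = e^8 ≈ 2981, RHS = e^3 + e^5 ≈ 168.5.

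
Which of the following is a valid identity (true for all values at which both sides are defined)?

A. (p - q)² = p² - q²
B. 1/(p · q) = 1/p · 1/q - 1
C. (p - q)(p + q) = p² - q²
A: fails at (3, 5) — LHS = 4, RHS = -16.
B: fails at (4, 6) — LHS = 1/24, RHS = -23/24.
C: holds — e.g. at (3, 7), both sides equal -40.

Answer: C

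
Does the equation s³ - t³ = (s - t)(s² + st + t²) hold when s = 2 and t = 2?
Substituting s = 2, t = 2:

LHS = 2³ - 2³ = 0
RHS = (2 - 2)(2² + 2·2 + 2²) = 0

LHS = RHS, so the equation holds at this point.

Answer: Holds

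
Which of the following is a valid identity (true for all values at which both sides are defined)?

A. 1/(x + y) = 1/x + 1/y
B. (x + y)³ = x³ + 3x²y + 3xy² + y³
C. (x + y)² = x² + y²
A: fails at (1, 2) — LHS = 1/3, RHS = 3/2.
B: holds — e.g. at (3, 4), both sides equal 343.
C: fails at (1, 5) — LHS = 36, RHS = 26.

Answer: B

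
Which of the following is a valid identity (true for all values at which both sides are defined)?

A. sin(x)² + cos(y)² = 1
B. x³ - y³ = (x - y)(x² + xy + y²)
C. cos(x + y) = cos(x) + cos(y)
B

A: fails at (5, 8) — LHS = cos(8)² + sin(5)² ≈ 0.9407, RHS = 1.
B: holds — e.g. at (2, 5), both sides equal -117.
C: fails at (4, 6) — LHS = cos(10) ≈ -0.8391, RHS = cos(4) + cos(6) ≈ 0.3065.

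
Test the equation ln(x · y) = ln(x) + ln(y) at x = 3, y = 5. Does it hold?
Substituting x = 3, y = 5:

LHS = ln(3 · 5) = ln(15) ≈ 2.708
RHS = ln(3) + ln(5) ≈ 2.708

LHS = RHS, so the equation holds at this point.

Answer: Holds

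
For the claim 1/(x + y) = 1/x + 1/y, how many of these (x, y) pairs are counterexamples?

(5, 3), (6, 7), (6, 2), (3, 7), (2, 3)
Testing each pair:
(5, 3): LHS = 1/8, RHS = 8/15 → counterexample
(6, 7): LHS = 1/13, RHS = 13/42 → counterexample
(6, 2): LHS = 1/8, RHS = 2/3 → counterexample
(3, 7): LHS = 1/10, RHS = 10/21 → counterexample
(2, 3): LHS = 1/5, RHS = 5/6 → counterexample

That makes 5 counterexamples.

Answer: 5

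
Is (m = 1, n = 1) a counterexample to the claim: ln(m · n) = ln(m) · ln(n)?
No

Substituting m = 1, n = 1:
LHS = ln(1 · 1) = 0
RHS = ln(1) · ln(1) = 0

The sides agree, so this pair does not disprove the claim.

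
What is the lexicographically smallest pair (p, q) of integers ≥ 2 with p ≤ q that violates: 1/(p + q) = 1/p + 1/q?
Substituting (2, 2) into the claim:
LHS = 1/(2 + 2) = 1/4
RHS = 1/2 + 1/2 = 1

Since LHS ≠ RHS, this pair disproves the claim, and no lexicographically smaller pair (p ≤ q, integers ≥ 2) does.

For instance (4, 9) is also a counterexample (LHS = 1/13, RHS = 13/36), but it's lexicographically larger.

Answer: (p, q) = (2, 2)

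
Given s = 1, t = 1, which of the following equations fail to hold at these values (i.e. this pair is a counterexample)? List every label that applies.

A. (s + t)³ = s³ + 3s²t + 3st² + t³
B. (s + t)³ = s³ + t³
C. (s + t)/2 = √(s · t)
B

Evaluating each claim at the given values:
A. LHS = 8, RHS = 8 → holds here (LHS = RHS)
B. LHS = 8, RHS = 2 → fails here (LHS ≠ RHS)
C. LHS = 1, RHS = 1 → holds here (LHS = RHS)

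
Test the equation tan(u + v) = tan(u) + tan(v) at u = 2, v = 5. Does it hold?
Fails

Substituting u = 2, v = 5:

LHS = tan(2 + 5) = tan(7) ≈ 0.8714
RHS = tan(2) + tan(5) ≈ -5.566

LHS ≠ RHS, so the equation does not hold at this point.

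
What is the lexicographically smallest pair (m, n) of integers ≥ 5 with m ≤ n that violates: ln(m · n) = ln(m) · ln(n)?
Substituting (5, 5) into the claim:
LHS = ln(5 · 5) = ln(25) ≈ 3.219
RHS = ln(5) · ln(5) = ln(5)² ≈ 2.59

Since LHS ≠ RHS, this pair disproves the claim, and no lexicographically smaller pair (m ≤ n, integers ≥ 5) does.

For instance (7, 11) is also a counterexample (LHS = ln(77) ≈ 4.344, RHS = ln(7)·ln(11) ≈ 4.666), but it's lexicographically larger.

Answer: (m, n) = (5, 5)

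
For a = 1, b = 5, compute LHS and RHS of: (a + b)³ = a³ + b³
LHS = (1 + 5)³ = 216
RHS = 1³ + 5³ = 126

LHS ≠ RHS, so the equation does not hold here.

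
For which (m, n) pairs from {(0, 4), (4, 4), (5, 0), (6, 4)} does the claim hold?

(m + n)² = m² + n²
Testing each pair:
(0, 4): LHS = 16, RHS = 16 → holds
(4, 4): LHS = 64, RHS = 32 → fails
(5, 0): LHS = 25, RHS = 25 → holds
(6, 4): LHS = 100, RHS = 52 → fails

2 of 4 pairs satisfy the claim.

Answer: (0, 4), (5, 0)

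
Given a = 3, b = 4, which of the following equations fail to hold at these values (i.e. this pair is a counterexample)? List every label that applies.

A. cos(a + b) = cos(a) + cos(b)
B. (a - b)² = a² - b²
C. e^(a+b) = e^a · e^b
Evaluating each claim at the given values:
A. LHS = cos(7) ≈ 0.7539, RHS = cos(3) + cos(4) ≈ -1.644 → fails here (LHS ≠ RHS)
B. LHS = 1, RHS = -7 → fails here (LHS ≠ RHS)
C. LHS = e^7 ≈ 1097, RHS = e^7 ≈ 1097 → holds here (LHS = RHS)

Answer: A, B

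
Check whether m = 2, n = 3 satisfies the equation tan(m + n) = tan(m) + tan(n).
Fails

Substituting m = 2, n = 3:

LHS = tan(2 + 3) = tan(5) ≈ -3.381
RHS = tan(2) + tan(3) ≈ -2.328

LHS ≠ RHS, so the equation does not hold at this point.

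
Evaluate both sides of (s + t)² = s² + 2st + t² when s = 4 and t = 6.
LHS = (4 + 6)² = 100
RHS = 4² + 2·4·6 + 6² = 100

LHS = RHS: the two sides agree.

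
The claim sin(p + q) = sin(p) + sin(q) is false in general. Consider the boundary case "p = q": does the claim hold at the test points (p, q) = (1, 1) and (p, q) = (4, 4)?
At (1, 1): LHS = sin(2) ≈ 0.9093 ≠ RHS = 2·sin(1) ≈ 1.683
At (4, 4): LHS = sin(8) ≈ 0.9894 ≠ RHS = 2·sin(4) ≈ -1.514

Answer: No, fails at both test points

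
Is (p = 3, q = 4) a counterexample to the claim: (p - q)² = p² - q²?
Yes

Substituting p = 3, q = 4:
LHS = (3 - 4)² = 1
RHS = 3² - 4² = -7

Since LHS ≠ RHS, this pair disproves the claim.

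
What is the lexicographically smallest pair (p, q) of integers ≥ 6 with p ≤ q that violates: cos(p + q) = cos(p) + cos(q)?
(p, q) = (6, 6)

Substituting (6, 6) into the claim:
LHS = cos(6 + 6) = cos(12) ≈ 0.8439
RHS = cos(6) + cos(6) = 2·cos(6) ≈ 1.92

Since LHS ≠ RHS, this pair disproves the claim, and no lexicographically smaller pair (p ≤ q, integers ≥ 6) does.

For instance (7, 12) is also a counterexample (LHS = cos(19) ≈ 0.9887, RHS = cos(7) + cos(12) ≈ 1.598), but it's lexicographically larger.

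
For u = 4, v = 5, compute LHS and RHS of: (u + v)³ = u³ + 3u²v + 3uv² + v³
LHS = (4 + 5)³ = 729
RHS = 4³ + 3·4²·5 + 3·4·5² + 5³ = 729

LHS = RHS: the two sides agree.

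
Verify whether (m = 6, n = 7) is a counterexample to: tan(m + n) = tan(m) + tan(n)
Yes

Substituting m = 6, n = 7:
LHS = tan(6 + 7) = tan(13) ≈ 0.463
RHS = tan(6) + tan(7) ≈ 0.5804

Since LHS ≠ RHS, this pair disproves the claim.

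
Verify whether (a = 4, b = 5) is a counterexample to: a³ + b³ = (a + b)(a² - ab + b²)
No

Substituting a = 4, b = 5:
LHS = 4³ + 5³ = 189
RHS = (4 + 5)(4² - 4·5 + 5²) = 189

The sides agree, so this pair does not disprove the claim.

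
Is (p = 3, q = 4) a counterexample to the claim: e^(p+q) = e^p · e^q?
Substituting p = 3, q = 4:
LHS = e^(3+4) = e^7 ≈ 1097
RHS = e^3 · e^4 = e^7 ≈ 1097

The sides agree, so this pair does not disprove the claim.

Answer: No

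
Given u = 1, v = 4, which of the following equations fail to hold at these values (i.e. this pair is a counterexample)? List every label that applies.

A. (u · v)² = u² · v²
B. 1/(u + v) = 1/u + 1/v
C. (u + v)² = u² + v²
Evaluating each claim at the given values:
A. LHS = 16, RHS = 16 → holds here (LHS = RHS)
B. LHS = 1/5, RHS = 5/4 → fails here (LHS ≠ RHS)
C. LHS = 25, RHS = 17 → fails here (LHS ≠ RHS)

Answer: B, C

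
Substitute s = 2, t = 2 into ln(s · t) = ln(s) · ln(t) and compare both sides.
LHS = ln(2 · 2) = ln(4) ≈ 1.386
RHS = ln(2) · ln(2) = ln(2)² ≈ 0.4805

LHS ≠ RHS (they differ by about 0.9058), so the equation does not hold here.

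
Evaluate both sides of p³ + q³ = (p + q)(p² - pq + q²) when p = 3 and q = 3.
LHS = 3³ + 3³ = 54
RHS = (3 + 3)(3² - 3·3 + 3²) = 54

LHS = RHS: the two sides agree.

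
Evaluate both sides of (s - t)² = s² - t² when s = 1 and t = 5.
LHS = (1 - 5)² = 16
RHS = 1² - 5² = -24

LHS ≠ RHS, so the equation does not hold here.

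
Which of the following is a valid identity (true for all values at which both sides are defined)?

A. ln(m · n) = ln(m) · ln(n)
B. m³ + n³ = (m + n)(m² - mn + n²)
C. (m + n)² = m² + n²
B

A: fails at (1, 3) — LHS = ln(3) ≈ 1.099, RHS = 0.
B: holds — e.g. at (1, 2), both sides equal 9.
C: fails at (1, 2) — LHS = 9, RHS = 5.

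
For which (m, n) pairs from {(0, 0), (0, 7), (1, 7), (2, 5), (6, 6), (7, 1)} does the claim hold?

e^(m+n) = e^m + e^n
None

Testing each pair:
(0, 0): LHS = 1, RHS = 2 → fails
(0, 7): LHS = e^7 ≈ 1097, RHS = 1 + e^7 ≈ 1098 → fails
(1, 7): LHS = e^8 ≈ 2981, RHS = e + e^7 ≈ 1099 → fails
(2, 5): LHS = e^7 ≈ 1097, RHS = e^2 + e^5 ≈ 155.8 → fails
(6, 6): LHS = e^12 ≈ 162754.8, RHS = 2·e^6 ≈ 806.9 → fails
(7, 1): LHS = e^8 ≈ 2981, RHS = e + e^7 ≈ 1099 → fails

No pair satisfies the claim.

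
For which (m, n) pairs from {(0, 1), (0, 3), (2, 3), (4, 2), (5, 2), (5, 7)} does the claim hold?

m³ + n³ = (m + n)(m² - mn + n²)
All pairs

Testing each pair:
(0, 1): LHS = 1, RHS = 1 → holds
(0, 3): LHS = 27, RHS = 27 → holds
(2, 3): LHS = 35, RHS = 35 → holds
(4, 2): LHS = 72, RHS = 72 → holds
(5, 2): LHS = 133, RHS = 133 → holds
(5, 7): LHS = 468, RHS = 468 → holds

Every pair satisfies the claim.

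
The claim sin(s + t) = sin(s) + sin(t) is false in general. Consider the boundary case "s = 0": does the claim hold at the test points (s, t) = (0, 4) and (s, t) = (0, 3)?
At (0, 4): LHS = sin(4) ≈ -0.7568, RHS = sin(4) ≈ -0.7568 → equal
At (0, 3): LHS = sin(3) ≈ 0.1411, RHS = sin(3) ≈ 0.1411 → equal

So the claim does hold at both of these boundary points, even though it is not an identity.

Answer: Yes, holds at both test points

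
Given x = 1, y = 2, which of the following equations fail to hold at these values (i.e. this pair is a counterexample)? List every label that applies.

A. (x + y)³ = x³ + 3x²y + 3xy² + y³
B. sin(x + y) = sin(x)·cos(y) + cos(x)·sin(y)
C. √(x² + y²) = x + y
Evaluating each claim at the given values:
A. LHS = 27, RHS = 27 → holds here (LHS = RHS)
B. LHS = sin(3) ≈ 0.1411, RHS = sin(1)·cos(2) + sin(2)·cos(1) ≈ 0.1411 → holds here (LHS = RHS)
C. LHS = √(5) ≈ 2.236, RHS = 3 → fails here (LHS ≠ RHS)

Answer: C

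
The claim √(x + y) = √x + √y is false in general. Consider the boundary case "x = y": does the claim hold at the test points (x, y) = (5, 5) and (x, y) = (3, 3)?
No, fails at both test points

At (5, 5): LHS = √(10) ≈ 3.162 ≠ RHS = 2·√(5) ≈ 4.472
At (3, 3): LHS = √(6) ≈ 2.449 ≠ RHS = 2·√(3) ≈ 3.464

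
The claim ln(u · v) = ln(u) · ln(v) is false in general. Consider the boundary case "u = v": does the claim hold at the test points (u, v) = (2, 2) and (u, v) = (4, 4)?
At (2, 2): LHS = ln(4) ≈ 1.386 ≠ RHS = ln(2)² ≈ 0.4805
At (4, 4): LHS = ln(16) ≈ 2.773 ≠ RHS = ln(4)² ≈ 1.922

Answer: No, fails at both test points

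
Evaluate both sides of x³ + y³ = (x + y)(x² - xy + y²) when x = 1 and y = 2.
LHS = 1³ + 2³ = 9
RHS = (1 + 2)(1² - 1·2 + 2²) = 9

LHS = RHS: the two sides agree.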